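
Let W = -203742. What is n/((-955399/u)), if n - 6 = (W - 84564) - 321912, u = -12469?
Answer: -7608733428/955399 ≈ -7963.9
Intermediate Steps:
n = -610212 (n = 6 + ((-203742 - 84564) - 321912) = 6 + (-288306 - 321912) = 6 - 610218 = -610212)
n/((-955399/u)) = -610212/((-955399/(-12469))) = -610212/((-955399*(-1/12469))) = -610212/955399/12469 = -610212*12469/955399 = -7608733428/955399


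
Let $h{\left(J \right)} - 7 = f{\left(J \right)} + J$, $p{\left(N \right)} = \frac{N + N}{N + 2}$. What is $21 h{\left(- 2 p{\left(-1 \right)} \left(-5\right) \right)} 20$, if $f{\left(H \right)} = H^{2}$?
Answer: $162540$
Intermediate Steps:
$p{\left(N \right)} = \frac{2 N}{2 + N}$
$h{\left(J \right)} = 7 + J + J^{2}$ ($h{\left(J \right)} = 7 + \left(J^{2} + J\right) = 7 + \left(J + J^{2}\right) = 7 + J + J^{2}$)
$21 h{\left(- 2 p{\left(-1 \right)} \left(-5\right) \right)} 20 = 21 \left(7 + - 2 \cdot 2 \left(-1\right) \frac{1}{2 - 1} \left(-5\right) + \left(- 2 \cdot 2 \left(-1\right) \frac{1}{2 - 1} \left(-5\right)\right)^{2}\right) 20 = 21 \left(7 + - 2 \cdot 2 \left(-1\right) 1^{-1} \left(-5\right) + \left(- 2 \cdot 2 \left(-1\right) 1^{-1} \left(-5\right)\right)^{2}\right) 20 = 21 \left(7 + - 2 \cdot 2 \left(-1\right) 1 \left(-5\right) + \left(- 2 \cdot 2 \left(-1\right) 1 \left(-5\right)\right)^{2}\right) 20 = 21 \left(7 + \left(-2\right) \left(-2\right) \left(-5\right) + \left(\left(-2\right) \left(-2\right) \left(-5\right)\right)^{2}\right) 20 = 21 \left(7 + 4 \left(-5\right) + \left(4 \left(-5\right)\right)^{2}\right) 20 = 21 \left(7 - 20 + \left(-20\right)^{2}\right) 20 = 21 \left(7 - 20 + 400\right) 20 = 21 \cdot 387 \cdot 20 = 8127 \cdot 20 = 162540$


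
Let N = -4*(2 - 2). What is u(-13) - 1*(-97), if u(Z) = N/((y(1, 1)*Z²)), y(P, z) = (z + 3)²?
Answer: 97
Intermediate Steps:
N = 0 (N = -4*0 = 0)
y(P, z) = (3 + z)²
u(Z) = 0 (u(Z) = 0/(((3 + 1)²*Z²)) = 0/((4²*Z²)) = 0/((16*Z²)) = 0*(1/(16*Z²)) = 0)
u(-13) - 1*(-97) = 0 - 1*(-97) = 0 + 97 = 97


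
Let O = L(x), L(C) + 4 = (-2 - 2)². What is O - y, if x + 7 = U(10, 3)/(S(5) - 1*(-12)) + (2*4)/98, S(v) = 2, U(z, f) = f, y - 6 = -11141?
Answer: 11147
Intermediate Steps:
y = -11135 (y = 6 - 11141 = -11135)
x = -657/98 (x = -7 + (3/(2 - 1*(-12)) + (2*4)/98) = -7 + (3/(2 + 12) + 8*(1/98)) = -7 + (3/14 + 4/49) = -7 + 29/98 = -657/98 ≈ -6.7041)
L(C) = 12 (L(C) = -4 + (-2 - 2)² = -4 + (-4)² = -4 + 16 = 12)
O = 12
O - y = 12 - 1*(-11135) = 12 + 11135 = 11147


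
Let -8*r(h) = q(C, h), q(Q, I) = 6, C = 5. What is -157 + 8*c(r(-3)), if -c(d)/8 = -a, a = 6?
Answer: 227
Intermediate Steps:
r(h) = -¾ (r(h) = -⅛*6 = -¾)
c(d) = 48 (c(d) = -(-8)*6 = -8*(-6) = 48)
-157 + 8*c(r(-3)) = -157 + 8*48 = -157 + 384 = 227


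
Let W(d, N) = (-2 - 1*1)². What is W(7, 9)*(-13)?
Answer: -117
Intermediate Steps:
W(d, N) = 9 (W(d, N) = (-2 - 1)² = (-3)² = 9)
W(7, 9)*(-13) = 9*(-13) = -117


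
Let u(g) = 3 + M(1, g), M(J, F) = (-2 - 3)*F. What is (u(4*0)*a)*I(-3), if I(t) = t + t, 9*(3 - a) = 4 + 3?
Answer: -40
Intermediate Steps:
M(J, F) = -5*F
a = 20/9 (a = 3 - (4 + 3)/9 = 3 - ⅑*7 = 3 - 7/9 = 20/9 ≈ 2.2222)
u(g) = 3 - 5*g
I(t) = 2*t
(u(4*0)*a)*I(-3) = ((3 - 20*0)*(20/9))*(2*(-3)) = ((3 - 5*0)*(20/9))*(-6) = ((3 + 0)*(20/9))*(-6) = (3*(20/9))*(-6) = (20/3)*(-6) = -40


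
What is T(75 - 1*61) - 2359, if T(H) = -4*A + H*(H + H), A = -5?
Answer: -1947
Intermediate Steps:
T(H) = 20 + 2*H² (T(H) = -4*(-5) + H*(H + H) = 20 + H*(2*H) = 20 + 2*H²)
T(75 - 1*61) - 2359 = (20 + 2*(75 - 1*61)²) - 2359 = (20 + 2*(75 - 61)²) - 2359 = (20 + 2*14²) - 2359 = (20 + 2*196) - 2359 = (20 + 392) - 2359 = 412 - 2359 = -1947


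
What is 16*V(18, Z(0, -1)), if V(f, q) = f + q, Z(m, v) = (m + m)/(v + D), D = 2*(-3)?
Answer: 288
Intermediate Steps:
D = -6
Z(m, v) = 2*m/(-6 + v) (Z(m, v) = (m + m)/(v - 6) = (2*m)/(-6 + v) = 2*m/(-6 + v))
16*V(18, Z(0, -1)) = 16*(18 + 2*0/(-6 - 1)) = 16*(18 + 2*0/(-7)) = 16*(18 + 2*0*(-1/7)) = 16*(18 + 0) = 16*18 = 288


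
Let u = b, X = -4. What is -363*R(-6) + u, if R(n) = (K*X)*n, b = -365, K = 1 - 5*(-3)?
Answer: -139757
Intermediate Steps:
K = 16 (K = 1 + 15 = 16)
R(n) = -64*n (R(n) = (16*(-4))*n = -64*n)
u = -365
-363*R(-6) + u = -(-23232)*(-6) - 365 = -363*384 - 365 = -139392 - 365 = -139757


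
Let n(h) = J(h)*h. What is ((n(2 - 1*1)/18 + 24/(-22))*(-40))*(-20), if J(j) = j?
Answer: -82000/99 ≈ -828.28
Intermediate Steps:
n(h) = h² (n(h) = h*h = h²)
((n(2 - 1*1)/18 + 24/(-22))*(-40))*(-20) = (((2 - 1*1)²/18 + 24/(-22))*(-40))*(-20) = (((2 - 1)²*(1/18) + 24*(-1/22))*(-40))*(-20) = ((1²*(1/18) - 12/11)*(-40))*(-20) = ((1*(1/18) - 12/11)*(-40))*(-20) = ((1/18 - 12/11)*(-40))*(-20) = -205/198*(-40)*(-20) = (4100/99)*(-20) = -82000/99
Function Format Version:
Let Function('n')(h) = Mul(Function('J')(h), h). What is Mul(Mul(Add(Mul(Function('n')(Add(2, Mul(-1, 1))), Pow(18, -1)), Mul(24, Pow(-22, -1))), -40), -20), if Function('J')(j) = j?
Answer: Rational(-82000, 99) ≈ -828.28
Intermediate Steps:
Function('n')(h) = Pow(h, 2) (Function('n')(h) = Mul(h, h) = Pow(h, 2))
Mul(Mul(Add(Mul(Function('n')(Add(2, Mul(-1, 1))), Pow(18, -1)), Mul(24, Pow(-22, -1))), -40), -20) = Mul(Mul(Add(Mul(Pow(Add(2, Mul(-1, 1)), 2), Pow(18, -1)), Mul(24, Pow(-22, -1))), -40), -20) = Mul(Mul(Add(Mul(Pow(Add(2, -1), 2), Rational(1, 18)), Mul(24, Rational(-1, 22))), -40), -20) = Mul(Mul(Add(Mul(Pow(1, 2), Rational(1, 18)), Rational(-12, 11)), -40), -20) = Mul(Mul(Add(Mul(1, Rational(1, 18)), Rational(-12, 11)), -40), -20) = Mul(Mul(Add(Rational(1, 18), Rational(-12, 11)), -40), -20) = Mul(Mul(Rational(-205, 198), -40), -20) = Mul(Rational(4100, 99), -20) = Rational(-82000, 99)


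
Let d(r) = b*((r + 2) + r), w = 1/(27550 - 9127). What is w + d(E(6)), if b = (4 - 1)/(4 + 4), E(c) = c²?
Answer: 2044957/73692 ≈ 27.750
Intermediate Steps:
w = 1/18423 ≈ 5.4280e-5
b = 3/8 ≈ 0.37500
d(r) = ¾ + 3*r/4 (d(r) = 3*((r + 2) + r)/8 = 3*((2 + r) + r)/8 = 3*(2 + 2*r)/8 = ¾ + 3*r/4)
w + d(E(6)) = 1/18423 + (¾ + (¾)*6²) = 1/18423 + (¾ + (¾)*36) = 1/18423 + (¾ + 27) = 1/18423 + 111/4 = 2044957/73692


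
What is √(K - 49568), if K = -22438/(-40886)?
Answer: I*√20715043280415/20443 ≈ 222.64*I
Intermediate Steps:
K = 11219/20443 (K = -22438*(-1/40886) = 11219/20443 ≈ 0.54879)
√(K - 49568) = √(11219/20443 - 49568) = √(-1013307405/20443) = I*√20715043280415/20443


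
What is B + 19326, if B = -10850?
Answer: 8476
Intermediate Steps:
B + 19326 = -10850 + 19326 = 8476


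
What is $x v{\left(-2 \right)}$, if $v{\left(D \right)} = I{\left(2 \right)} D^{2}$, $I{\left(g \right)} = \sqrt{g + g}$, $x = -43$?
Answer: $-344$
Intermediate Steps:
$I{\left(g \right)} = \sqrt{2} \sqrt{g}$ ($I{\left(g \right)} = \sqrt{2 g} = \sqrt{2} \sqrt{g}$)
$v{\left(D \right)} = 2 D^{2}$ ($v{\left(D \right)} = \sqrt{2} \sqrt{2} D^{2} = 2 D^{2}$)
$x v{\left(-2 \right)} = - 43 \cdot 2 \left(-2\right)^{2} = - 43 \cdot 2 \cdot 4 = \left(-43\right) 8 = -344$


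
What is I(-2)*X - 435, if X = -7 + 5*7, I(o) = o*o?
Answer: -323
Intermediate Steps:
I(o) = o²
X = 28 (X = -7 + 35 = 28)
I(-2)*X - 435 = (-2)²*28 - 435 = 4*28 - 435 = 112 - 435 = -323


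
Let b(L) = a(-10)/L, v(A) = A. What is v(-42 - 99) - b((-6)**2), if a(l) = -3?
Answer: -1691/12 ≈ -140.92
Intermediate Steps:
b(L) = -3/L
v(-42 - 99) - b((-6)**2) = (-42 - 99) - (-3)/((-6)**2) = -141 - (-3)/36 = -141 - 1*(-1/12) = -141 + 1/12 = -1691/12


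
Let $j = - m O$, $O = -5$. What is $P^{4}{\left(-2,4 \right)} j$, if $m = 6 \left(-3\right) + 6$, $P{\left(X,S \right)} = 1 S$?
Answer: $-15360$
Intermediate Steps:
$P{\left(X,S \right)} = S$
$m = -12$ ($m = -18 + 6 = -12$)
$j = -60$ ($j = \left(-1\right) \left(-12\right) \left(-5\right) = 12 \left(-5\right) = -60$)
$P^{4}{\left(-2,4 \right)} j = 4^{4} \left(-60\right) = 256 \left(-60\right) = -15360$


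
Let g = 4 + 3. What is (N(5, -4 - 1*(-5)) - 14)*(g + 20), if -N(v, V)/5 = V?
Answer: -513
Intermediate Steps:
N(v, V) = -5*V
g = 7
(N(5, -4 - 1*(-5)) - 14)*(g + 20) = (-5*(-4 - 1*(-5)) - 14)*(7 + 20) = (-5*(-4 + 5) - 14)*27 = (-5*1 - 14)*27 = (-5 - 14)*27 = -19*27 = -513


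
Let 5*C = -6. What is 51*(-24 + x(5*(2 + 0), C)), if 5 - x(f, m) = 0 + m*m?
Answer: -26061/25 ≈ -1042.4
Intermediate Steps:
C = -6/5 (C = (⅕)*(-6) = -6/5 ≈ -1.2000)
x(f, m) = 5 - m² (x(f, m) = 5 - (0 + m*m) = 5 - (0 + m²) = 5 - m²)
51*(-24 + x(5*(2 + 0), C)) = 51*(-24 + (5 - (-6/5)²)) = 51*(-24 + (5 - 1*36/25)) = 51*(-24 + (5 - 36/25)) = 51*(-24 + 89/25) = 51*(-511/25) = -26061/25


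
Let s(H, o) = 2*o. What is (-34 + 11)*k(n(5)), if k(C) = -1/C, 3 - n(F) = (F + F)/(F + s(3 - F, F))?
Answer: 69/7 ≈ 9.8571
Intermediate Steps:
n(F) = 7/3 (n(F) = 3 - (F + F)/(F + 2*F) = 3 - 2*F/(3*F) = 3 - 2*F*1/(3*F) = 3 - 1*⅔ = 3 - ⅔ = 7/3)
(-34 + 11)*k(n(5)) = (-34 + 11)*(-1/7/3) = -(-23)*3/7 = -23*(-3/7) = 69/7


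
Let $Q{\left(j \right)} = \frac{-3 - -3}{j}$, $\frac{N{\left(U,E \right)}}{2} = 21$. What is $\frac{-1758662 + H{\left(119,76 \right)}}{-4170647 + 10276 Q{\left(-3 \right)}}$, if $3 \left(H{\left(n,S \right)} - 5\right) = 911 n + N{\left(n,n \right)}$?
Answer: $\frac{5167520}{12511941} \approx 0.41301$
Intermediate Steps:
$N{\left(U,E \right)} = 42$ ($N{\left(U,E \right)} = 2 \cdot 21 = 42$)
$H{\left(n,S \right)} = 19 + \frac{911 n}{3}$ ($H{\left(n,S \right)} = 5 + \frac{911 n + 42}{3} = 5 + \frac{42 + 911 n}{3} = 5 + \left(14 + \frac{911 n}{3}\right) = 19 + \frac{911 n}{3}$)
$Q{\left(j \right)} = 0$ ($Q{\left(j \right)} = \frac{-3 + 3}{j} = \frac{0}{j} = 0$)
$\frac{-1758662 + H{\left(119,76 \right)}}{-4170647 + 10276 Q{\left(-3 \right)}} = \frac{-1758662 + \left(19 + \frac{911}{3} \cdot 119\right)}{-4170647 + 10276 \cdot 0} = \frac{-1758662 + \left(19 + \frac{108409}{3}\right)}{-4170647 + 0} = \frac{-1758662 + \frac{108466}{3}}{-4170647} = \left(- \frac{5167520}{3}\right) \left(- \frac{1}{4170647}\right) = \frac{5167520}{12511941}$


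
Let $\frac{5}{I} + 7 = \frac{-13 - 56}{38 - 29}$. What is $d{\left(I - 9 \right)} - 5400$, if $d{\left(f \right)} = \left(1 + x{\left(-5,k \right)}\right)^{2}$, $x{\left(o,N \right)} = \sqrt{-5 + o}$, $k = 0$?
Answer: $-5409 + 2 i \sqrt{10} \approx -5409.0 + 6.3246 i$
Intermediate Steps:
$I = - \frac{15}{44}$ ($I = \frac{5}{-7 + \frac{-13 - 56}{38 - 29}} = \frac{5}{-7 - \frac{69}{9}} = \frac{5}{-7 - \frac{23}{3}} = \frac{5}{- \frac{44}{3}} = 5 \left(- \frac{3}{44}\right) = - \frac{15}{44} \approx -0.34091$)
$d{\left(f \right)} = \left(1 + i \sqrt{10}\right)^{2}$ ($d{\left(f \right)} = \left(1 + \sqrt{-5 - 5}\right)^{2} = \left(1 + \sqrt{-10}\right)^{2} = \left(1 + i \sqrt{10}\right)^{2}$)
$d{\left(I - 9 \right)} - 5400 = \left(1 + i \sqrt{10}\right)^{2} - 5400 = -5400 + \left(1 + i \sqrt{10}\right)^{2}$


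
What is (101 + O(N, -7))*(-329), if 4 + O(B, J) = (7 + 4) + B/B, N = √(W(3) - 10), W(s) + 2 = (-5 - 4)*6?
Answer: -35861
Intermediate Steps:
W(s) = -56 (W(s) = -2 + (-5 - 4)*6 = -2 - 9*6 = -2 - 54 = -56)
N = I*√66 (N = √(-56 - 10) = √(-66) = I*√66 ≈ 8.124*I)
O(B, J) = 8 (O(B, J) = -4 + ((7 + 4) + B/B) = -4 + (11 + 1) = -4 + 12 = 8)
(101 + O(N, -7))*(-329) = (101 + 8)*(-329) = 109*(-329) = -35861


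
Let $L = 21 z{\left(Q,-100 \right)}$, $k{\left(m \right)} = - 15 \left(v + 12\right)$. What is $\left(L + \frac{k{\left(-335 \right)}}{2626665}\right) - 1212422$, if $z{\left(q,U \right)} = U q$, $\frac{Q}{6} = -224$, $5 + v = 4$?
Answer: $\frac{281924857547}{175111} \approx 1.61 \cdot 10^{6}$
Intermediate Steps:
$v = -1$ ($v = -5 + 4 = -1$)
$Q = -1344$ ($Q = 6 \left(-224\right) = -1344$)
$k{\left(m \right)} = -165$ ($k{\left(m \right)} = - 15 \left(-1 + 12\right) = \left(-15\right) 11 = -165$)
$L = 2822400$ ($L = 21 \left(\left(-100\right) \left(-1344\right)\right) = 21 \cdot 134400 = 2822400$)
$\left(L + \frac{k{\left(-335 \right)}}{2626665}\right) - 1212422 = \left(2822400 - \frac{165}{2626665}\right) - 1212422 = \left(2822400 - \frac{11}{175111}\right) - 1212422 = \frac{494233286389}{175111} - 1212422 = \frac{281924857547}{175111}$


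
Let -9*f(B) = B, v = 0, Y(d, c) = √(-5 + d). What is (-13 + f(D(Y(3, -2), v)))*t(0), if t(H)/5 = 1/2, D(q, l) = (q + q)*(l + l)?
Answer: -65/2 ≈ -32.500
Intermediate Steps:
D(q, l) = 4*l*q (D(q, l) = (2*q)*(2*l) = 4*l*q)
t(H) = 5/2
f(B) = -B/9
(-13 + f(D(Y(3, -2), v)))*t(0) = (-13 - 4*0*√(-5 + 3)/9)*(5/2) = (-13 - 4*0*√(-2)/9)*(5/2) = (-13 - 4*0*I*√2/9)*(5/2) = (-13 - ⅑*0)*(5/2) = (-13 + 0)*(5/2) = -13*5/2 = -65/2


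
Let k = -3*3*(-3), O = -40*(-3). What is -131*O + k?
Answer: -15693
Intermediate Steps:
O = 120
k = 27 (k = -9*(-3) = 27)
-131*O + k = -131*120 + 27 = -15720 + 27 = -15693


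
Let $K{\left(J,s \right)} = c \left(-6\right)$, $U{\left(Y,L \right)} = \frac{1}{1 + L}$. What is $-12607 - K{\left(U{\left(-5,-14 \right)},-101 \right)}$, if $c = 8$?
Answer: $-12559$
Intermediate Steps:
$K{\left(J,s \right)} = -48$ ($K{\left(J,s \right)} = 8 \left(-6\right) = -48$)
$-12607 - K{\left(U{\left(-5,-14 \right)},-101 \right)} = -12607 - -48 = -12607 + 48 = -12559$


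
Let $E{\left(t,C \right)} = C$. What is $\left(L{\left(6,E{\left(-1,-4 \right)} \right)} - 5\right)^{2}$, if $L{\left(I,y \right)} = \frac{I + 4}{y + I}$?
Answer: $0$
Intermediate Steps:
$L{\left(I,y \right)} = \frac{4 + I}{I + y}$
$\left(L{\left(6,E{\left(-1,-4 \right)} \right)} - 5\right)^{2} = \left(\frac{4 + 6}{6 - 4} - 5\right)^{2} = \left(\frac{1}{2} \cdot 10 - 5\right)^{2} = \left(5 - 5\right)^{2} = 0^{2} = 0$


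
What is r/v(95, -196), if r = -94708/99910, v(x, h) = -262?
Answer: 23677/6544105 ≈ 0.0036181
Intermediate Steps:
r = -47354/49955 (r = -94708*1/99910 = -47354/49955 ≈ -0.94793)
r/v(95, -196) = -47354/49955/(-262) = -47354/49955*(-1/262) = 23677/6544105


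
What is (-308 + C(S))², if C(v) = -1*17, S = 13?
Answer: 105625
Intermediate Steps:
C(v) = -17
(-308 + C(S))² = (-308 - 17)² = (-325)² = 105625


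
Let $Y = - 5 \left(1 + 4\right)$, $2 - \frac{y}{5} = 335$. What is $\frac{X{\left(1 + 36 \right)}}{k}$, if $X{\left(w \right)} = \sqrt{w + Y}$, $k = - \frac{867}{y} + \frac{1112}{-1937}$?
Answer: $- \frac{2150070 \sqrt{3}}{57367} \approx -64.916$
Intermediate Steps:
$y = -1665$ ($y = 10 - 1675 = -1665$)
$k = - \frac{57367}{1075035}$ ($k = - \frac{867}{-1665} + \frac{1112}{-1937} = \left(-867\right) \left(- \frac{1}{1665}\right) + 1112 \left(- \frac{1}{1937}\right) = \frac{289}{555} - \frac{1112}{1937} = - \frac{57367}{1075035} \approx -0.053363$)
$Y = -25$ ($Y = \left(-5\right) 5 = -25$)
$X{\left(w \right)} = \sqrt{-25 + w}$ ($X{\left(w \right)} = \sqrt{w - 25} = \sqrt{-25 + w}$)
$\frac{X{\left(1 + 36 \right)}}{k} = \frac{\sqrt{-25 + \left(1 + 36\right)}}{- \frac{57367}{1075035}} = \sqrt{-25 + 37} \left(- \frac{1075035}{57367}\right) = \sqrt{12} \left(- \frac{1075035}{57367}\right) = 2 \sqrt{3} \left(- \frac{1075035}{57367}\right) = - \frac{2150070 \sqrt{3}}{57367}$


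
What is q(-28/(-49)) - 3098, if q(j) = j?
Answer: -21682/7 ≈ -3097.4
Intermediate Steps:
q(-28/(-49)) - 3098 = -28/(-49) - 3098 = -28*(-1/49) - 3098 = 4/7 - 3098 = -21682/7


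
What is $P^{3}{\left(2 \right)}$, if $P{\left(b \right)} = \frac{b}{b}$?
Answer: $1$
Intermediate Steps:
$P{\left(b \right)} = 1$
$P^{3}{\left(2 \right)} = 1^{3} = 1$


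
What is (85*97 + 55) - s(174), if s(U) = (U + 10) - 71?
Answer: 8187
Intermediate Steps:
s(U) = -61 + U (s(U) = (10 + U) - 71 = -61 + U)
(85*97 + 55) - s(174) = (85*97 + 55) - (-61 + 174) = (8245 + 55) - 1*113 = 8300 - 113 = 8187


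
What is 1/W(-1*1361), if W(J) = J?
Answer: -1/1361 ≈ -0.00073475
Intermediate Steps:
1/W(-1*1361) = 1/(-1*1361) = 1/(-1361) = -1/1361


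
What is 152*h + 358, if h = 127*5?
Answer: 96878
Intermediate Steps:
h = 635
152*h + 358 = 152*635 + 358 = 96520 + 358 = 96878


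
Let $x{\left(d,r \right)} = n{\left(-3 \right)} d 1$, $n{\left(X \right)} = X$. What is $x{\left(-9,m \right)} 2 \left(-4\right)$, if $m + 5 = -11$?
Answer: $-216$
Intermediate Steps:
$m = -16$ ($m = -5 - 11 = -16$)
$x{\left(d,r \right)} = - 3 d$ ($x{\left(d,r \right)} = - 3 d 1 = - 3 d$)
$x{\left(-9,m \right)} 2 \left(-4\right) = \left(-3\right) \left(-9\right) 2 \left(-4\right) = 27 \left(-8\right) = -216$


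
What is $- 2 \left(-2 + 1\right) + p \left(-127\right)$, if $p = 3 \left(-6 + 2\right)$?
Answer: $1526$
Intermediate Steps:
$p = -12$ ($p = 3 \left(-4\right) = -12$)
$- 2 \left(-2 + 1\right) + p \left(-127\right) = - 2 \left(-2 + 1\right) - -1524 = \left(-2\right) \left(-1\right) + 1524 = 2 + 1524 = 1526$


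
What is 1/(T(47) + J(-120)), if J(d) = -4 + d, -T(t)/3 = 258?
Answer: -1/898 ≈ -0.0011136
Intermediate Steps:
T(t) = -774 (T(t) = -3*258 = -774)
1/(T(47) + J(-120)) = 1/(-774 + (-4 - 120)) = 1/(-774 - 124) = 1/(-898) = -1/898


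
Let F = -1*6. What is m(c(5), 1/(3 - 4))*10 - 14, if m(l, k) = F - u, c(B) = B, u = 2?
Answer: -94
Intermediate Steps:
F = -6
m(l, k) = -8 (m(l, k) = -6 - 1*2 = -6 - 2 = -8)
m(c(5), 1/(3 - 4))*10 - 14 = -8*10 - 14 = -80 - 14 = -94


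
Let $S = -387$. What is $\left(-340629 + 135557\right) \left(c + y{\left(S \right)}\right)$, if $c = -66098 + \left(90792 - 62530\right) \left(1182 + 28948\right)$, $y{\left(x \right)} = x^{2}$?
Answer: $-174642951331632$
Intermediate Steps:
$c = 851467962$ ($c = -66098 + 28262 \cdot 30130 = -66098 + 851534060 = 851467962$)
$\left(-340629 + 135557\right) \left(c + y{\left(S \right)}\right) = \left(-340629 + 135557\right) \left(851467962 + \left(-387\right)^{2}\right) = - 205072 \left(851467962 + 149769\right) = \left(-205072\right) 851617731 = -174642951331632$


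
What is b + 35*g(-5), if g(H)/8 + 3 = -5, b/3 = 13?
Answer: -2201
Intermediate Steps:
b = 39 (b = 3*13 = 39)
g(H) = -64 (g(H) = -24 + 8*(-5) = -24 - 40 = -64)
b + 35*g(-5) = 39 + 35*(-64) = 39 - 2240 = -2201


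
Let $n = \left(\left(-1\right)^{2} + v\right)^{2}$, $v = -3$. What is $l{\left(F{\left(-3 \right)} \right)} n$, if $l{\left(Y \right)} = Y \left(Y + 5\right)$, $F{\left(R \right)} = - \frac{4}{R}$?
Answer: $\frac{304}{9} \approx 33.778$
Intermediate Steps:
$n = 4$ ($n = \left(\left(-1\right)^{2} - 3\right)^{2} = \left(1 - 3\right)^{2} = \left(-2\right)^{2} = 4$)
$l{\left(Y \right)} = Y \left(5 + Y\right)$
$l{\left(F{\left(-3 \right)} \right)} n = - \frac{4}{-3} \left(5 - \frac{4}{-3}\right) 4 = \left(-4\right) \left(- \frac{1}{3}\right) \left(5 - - \frac{4}{3}\right) 4 = \frac{4 \left(5 + \frac{4}{3}\right)}{3} \cdot 4 = \frac{4}{3} \cdot \frac{19}{3} \cdot 4 = \frac{76}{9} \cdot 4 = \frac{304}{9}$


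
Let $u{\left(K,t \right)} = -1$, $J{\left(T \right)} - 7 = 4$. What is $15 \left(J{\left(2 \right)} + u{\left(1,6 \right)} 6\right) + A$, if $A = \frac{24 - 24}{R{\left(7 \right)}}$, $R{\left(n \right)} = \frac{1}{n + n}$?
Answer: $75$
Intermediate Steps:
$J{\left(T \right)} = 11$ ($J{\left(T \right)} = 7 + 4 = 11$)
$R{\left(n \right)} = \frac{1}{2 n}$
$A = 0$ ($A = \frac{24 - 24}{\frac{1}{2} \cdot \frac{1}{7}} = 0 \frac{1}{\frac{1}{14}} = 0 \cdot 14 = 0$)
$15 \left(J{\left(2 \right)} + u{\left(1,6 \right)} 6\right) + A = 15 \left(11 - 6\right) + 0 = 15 \cdot 5 + 0 = 75 + 0 = 75$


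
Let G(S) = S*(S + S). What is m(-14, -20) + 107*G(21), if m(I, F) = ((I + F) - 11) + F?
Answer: 94309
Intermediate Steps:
G(S) = 2*S² (G(S) = S*(2*S) = 2*S²)
m(I, F) = -11 + I + 2*F (m(I, F) = ((F + I) - 11) + F = (-11 + F + I) + F = -11 + I + 2*F)
m(-14, -20) + 107*G(21) = (-11 - 14 + 2*(-20)) + 107*(2*21²) = (-11 - 14 - 40) + 107*(2*441) = -65 + 107*882 = -65 + 94374 = 94309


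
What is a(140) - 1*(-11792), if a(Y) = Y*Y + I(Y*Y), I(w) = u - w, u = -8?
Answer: 11784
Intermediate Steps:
I(w) = -8 - w
a(Y) = -8 (a(Y) = Y*Y + (-8 - Y*Y) = Y**2 + (-8 - Y**2) = -8)
a(140) - 1*(-11792) = -8 - 1*(-11792) = -8 + 11792 = 11784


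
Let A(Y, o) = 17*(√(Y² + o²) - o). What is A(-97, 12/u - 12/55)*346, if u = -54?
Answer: 1282276/495 + 5882*√2305487749/495 ≈ 5.7315e+5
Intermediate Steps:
A(Y, o) = -17*o + 17*√(Y² + o²)
A(-97, 12/u - 12/55)*346 = (-17*(12/(-54) - 12/55) + 17*√((-97)² + (12/(-54) - 12/55)²))*346 = (-17*(12*(-1/54) - 12*1/55) + 17*√(9409 + (12*(-1/54) - 12*1/55)²))*346 = (-17*(-2/9 - 12/55) + 17*√(9409 + (-2/9 - 12/55)²))*346 = (-17*(-218/495) + 17*√(9409 + (-218/495)²))*346 = (3706/495 + 17*√(9409 + 47524/245025))*346 = (3706/495 + 17*√(2305487749/245025))*346 = (3706/495 + 17*(√2305487749/495))*346 = (3706/495 + 17*√2305487749/495)*346 = 1282276/495 + 5882*√2305487749/495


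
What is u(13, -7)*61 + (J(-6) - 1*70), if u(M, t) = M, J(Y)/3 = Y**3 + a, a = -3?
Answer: 66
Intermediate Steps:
J(Y) = -9 + 3*Y**3 (J(Y) = 3*(Y**3 - 3) = 3*(-3 + Y**3) = -9 + 3*Y**3)
u(13, -7)*61 + (J(-6) - 1*70) = 13*61 + ((-9 + 3*(-6)**3) - 1*70) = 793 + ((-9 + 3*(-216)) - 70) = 793 + ((-9 - 648) - 70) = 793 + (-657 - 70) = 793 - 727 = 66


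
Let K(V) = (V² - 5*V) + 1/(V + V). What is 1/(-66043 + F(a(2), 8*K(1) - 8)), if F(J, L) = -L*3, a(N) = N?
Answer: -1/65935 ≈ -1.5166e-5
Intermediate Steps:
K(V) = V² + 1/(2*V) - 5*V (K(V) = (V² - 5*V) + 1/(2*V) = V² + 1/(2*V) - 5*V)
F(J, L) = -3*L
1/(-66043 + F(a(2), 8*K(1) - 8)) = 1/(-66043 - 3*(8*(1² + (½)/1 - 5*1) - 8)) = 1/(-66043 - 3*(8*(1 + (½)*1 - 5) - 8)) = 1/(-66043 - 3*(8*(1 + ½ - 5) - 8)) = 1/(-66043 - 3*(8*(-7/2) - 8)) = 1/(-66043 - 3*(-28 - 8)) = 1/(-66043 - 3*(-36)) = 1/(-66043 + 108) = 1/(-65935) = -1/65935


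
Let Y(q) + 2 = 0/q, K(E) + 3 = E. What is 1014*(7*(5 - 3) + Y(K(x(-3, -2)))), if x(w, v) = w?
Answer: 12168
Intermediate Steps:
K(E) = -3 + E
Y(q) = -2 (Y(q) = -2 + 0/q = -2 + 0 = -2)
1014*(7*(5 - 3) + Y(K(x(-3, -2)))) = 1014*(7*(5 - 3) - 2) = 1014*(7*2 - 2) = 1014*(14 - 2) = 1014*12 = 12168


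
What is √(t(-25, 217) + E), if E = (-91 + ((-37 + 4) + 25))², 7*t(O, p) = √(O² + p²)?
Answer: √(480249 + 7*√47714)/7 ≈ 99.157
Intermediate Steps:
t(O, p) = √(O² + p²)/7
E = 9801 (E = (-91 + (-33 + 25))² = (-91 - 8)² = (-99)² = 9801)
√(t(-25, 217) + E) = √(√((-25)² + 217²)/7 + 9801) = √(√(625 + 47089)/7 + 9801) = √(√47714/7 + 9801) = √(9801 + √47714/7)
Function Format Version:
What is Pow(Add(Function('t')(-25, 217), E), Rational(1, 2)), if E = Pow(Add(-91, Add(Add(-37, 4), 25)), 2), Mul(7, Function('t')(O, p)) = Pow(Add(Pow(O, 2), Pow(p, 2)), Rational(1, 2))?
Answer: Mul(Rational(1, 7), Pow(Add(480249, Mul(7, Pow(47714, Rational(1, 2)))), Rational(1, 2))) ≈ 99.157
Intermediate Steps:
Function('t')(O, p) = Mul(Rational(1, 7), Pow(Add(Pow(O, 2), Pow(p, 2)), Rational(1, 2)))
E = 9801 (E = Pow(Add(-91, Add(-33, 25)), 2) = Pow(Add(-91, -8), 2) = Pow(-99, 2) = 9801)
Pow(Add(Function('t')(-25, 217), E), Rational(1, 2)) = Pow(Add(Mul(Rational(1, 7), Pow(Add(Pow(-25, 2), Pow(217, 2)), Rational(1, 2))), 9801), Rational(1, 2)) = Pow(Add(Mul(Rational(1, 7), Pow(Add(625, 47089), Rational(1, 2))), 9801), Rational(1, 2)) = Pow(Add(Mul(Rational(1, 7), Pow(47714, Rational(1, 2))), 9801), Rational(1, 2)) = Pow(Add(9801, Mul(Rational(1, 7), Pow(47714, Rational(1, 2)))), Rational(1, 2))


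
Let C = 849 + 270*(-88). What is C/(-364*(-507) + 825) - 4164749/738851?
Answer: -262986610546/45654342141 ≈ -5.7604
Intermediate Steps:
C = -22911 (C = 849 - 23760 = -22911)
C/(-364*(-507) + 825) - 4164749/738851 = -22911/(-364*(-507) + 825) - 4164749/738851 = -22911/(184548 + 825) - 4164749*1/738851 = -22911/185373 - 4164749/738851 = -22911*1/185373 - 4164749/738851 = -7637/61791 - 4164749/738851 = -262986610546/45654342141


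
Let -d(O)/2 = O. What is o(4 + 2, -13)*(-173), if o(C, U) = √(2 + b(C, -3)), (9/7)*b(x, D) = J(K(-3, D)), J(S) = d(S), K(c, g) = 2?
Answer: -173*I*√10/3 ≈ -182.36*I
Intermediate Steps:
d(O) = -2*O
J(S) = -2*S
b(x, D) = -28/9 (b(x, D) = 7*(-2*2)/9 = (7/9)*(-4) = -28/9)
o(C, U) = I*√10/3 (o(C, U) = √(2 - 28/9) = √(-10/9) = I*√10/3)
o(4 + 2, -13)*(-173) = (I*√10/3)*(-173) = -173*I*√10/3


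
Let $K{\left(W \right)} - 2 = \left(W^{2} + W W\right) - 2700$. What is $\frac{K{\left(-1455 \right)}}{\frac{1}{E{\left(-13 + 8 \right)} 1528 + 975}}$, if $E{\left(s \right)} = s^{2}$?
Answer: $165763214600$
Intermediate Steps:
$K{\left(W \right)} = -2698 + 2 W^{2}$ ($K{\left(W \right)} = 2 - \left(2700 - W^{2} - W W\right) = 2 + \left(\left(W^{2} + W^{2}\right) - 2700\right) = 2 + \left(2 W^{2} - 2700\right) = 2 + \left(-2700 + 2 W^{2}\right) = -2698 + 2 W^{2}$)
$\frac{K{\left(-1455 \right)}}{\frac{1}{E{\left(-13 + 8 \right)} 1528 + 975}} = \frac{-2698 + 2 \left(-1455\right)^{2}}{\frac{1}{\left(-13 + 8\right)^{2} \cdot 1528 + 975}} = \frac{-2698 + 2 \cdot 2117025}{\frac{1}{\left(-5\right)^{2} \cdot 1528 + 975}} = \frac{-2698 + 4234050}{\frac{1}{25 \cdot 1528 + 975}} = \frac{4231352}{\frac{1}{38200 + 975}} = \frac{4231352}{\frac{1}{39175}} = 4231352 \frac{1}{\frac{1}{39175}} = 4231352 \cdot 39175 = 165763214600$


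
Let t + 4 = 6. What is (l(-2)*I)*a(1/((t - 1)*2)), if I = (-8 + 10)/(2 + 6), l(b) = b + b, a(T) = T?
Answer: -½ ≈ -0.50000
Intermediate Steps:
t = 2 (t = -4 + 6 = 2)
l(b) = 2*b
I = ¼ (I = 2/8 = 2*(⅛) = ¼ ≈ 0.25000)
(l(-2)*I)*a(1/((t - 1)*2)) = ((2*(-2))*(¼))*(1/((2 - 1)*2)) = (-4*¼)*((½)/1) = -1/2 = -1*½ = -½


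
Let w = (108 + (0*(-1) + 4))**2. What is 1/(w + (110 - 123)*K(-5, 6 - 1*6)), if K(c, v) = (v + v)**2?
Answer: 1/12544 ≈ 7.9719e-5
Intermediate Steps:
w = 12544 (w = (108 + (0 + 4))**2 = (108 + 4)**2 = 112**2 = 12544)
K(c, v) = 4*v**2 (K(c, v) = (2*v)**2 = 4*v**2)
1/(w + (110 - 123)*K(-5, 6 - 1*6)) = 1/(12544 + (110 - 123)*(4*(6 - 1*6)**2)) = 1/(12544 - 52*(6 - 6)**2) = 1/(12544 - 52*0**2) = 1/(12544 - 52*0) = 1/(12544 - 13*0) = 1/(12544 + 0) = 1/12544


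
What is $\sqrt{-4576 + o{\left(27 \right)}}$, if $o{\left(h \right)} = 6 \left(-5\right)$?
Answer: $7 i \sqrt{94} \approx 67.868 i$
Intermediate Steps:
$o{\left(h \right)} = -30$
$\sqrt{-4576 + o{\left(27 \right)}} = \sqrt{-4576 - 30} = \sqrt{-4606} = 7 i \sqrt{94}$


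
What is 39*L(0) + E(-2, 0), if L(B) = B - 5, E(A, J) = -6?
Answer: -201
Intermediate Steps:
L(B) = -5 + B
39*L(0) + E(-2, 0) = 39*(-5 + 0) - 6 = 39*(-5) - 6 = -195 - 6 = -201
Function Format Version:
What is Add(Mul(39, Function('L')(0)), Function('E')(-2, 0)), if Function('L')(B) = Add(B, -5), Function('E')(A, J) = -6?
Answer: -201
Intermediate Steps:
Function('L')(B) = Add(-5, B)
Add(Mul(39, Function('L')(0)), Function('E')(-2, 0)) = Add(Mul(39, Add(-5, 0)), -6) = Add(Mul(39, -5), -6) = Add(-195, -6) = -201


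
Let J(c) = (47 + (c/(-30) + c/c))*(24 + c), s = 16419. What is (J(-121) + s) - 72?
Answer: 338993/30 ≈ 11300.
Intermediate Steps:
J(c) = (24 + c)*(48 - c/30) (J(c) = (47 + (c*(-1/30) + 1))*(24 + c) = (47 + (-c/30 + 1))*(24 + c) = (47 + (1 - c/30))*(24 + c) = (48 - c/30)*(24 + c) = (24 + c)*(48 - c/30))
(J(-121) + s) - 72 = ((1152 - 1/30*(-121)**2 + (236/5)*(-121)) + 16419) - 72 = ((1152 - 1/30*14641 - 28556/5) + 16419) - 72 = ((1152 - 14641/30 - 28556/5) + 16419) - 72 = (-151417/30 + 16419) - 72 = 341153/30 - 72 = 338993/30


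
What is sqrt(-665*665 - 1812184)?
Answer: I*sqrt(2254409) ≈ 1501.5*I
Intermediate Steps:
sqrt(-665*665 - 1812184) = sqrt(-442225 - 1812184) = sqrt(-2254409) = I*sqrt(2254409)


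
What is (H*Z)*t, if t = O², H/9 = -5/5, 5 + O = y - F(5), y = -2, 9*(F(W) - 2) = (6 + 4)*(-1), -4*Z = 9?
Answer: 5041/4 ≈ 1260.3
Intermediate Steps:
Z = -9/4 (Z = -¼*9 = -9/4 ≈ -2.2500)
F(W) = 8/9 (F(W) = 2 + ((6 + 4)*(-1))/9 = 2 + (10*(-1))/9 = 2 + (⅑)*(-10) = 2 - 10/9 = 8/9)
O = -71/9 (O = -5 + (-2 - 1*8/9) = -5 + (-2 - 8/9) = -5 - 26/9 = -71/9 ≈ -7.8889)
H = -9 (H = 9*(-5/5) = 9*(-5*⅕) = 9*(-1) = -9)
t = 5041/81 (t = (-71/9)² = 5041/81 ≈ 62.235)
(H*Z)*t = -9*(-9/4)*(5041/81) = (81/4)*(5041/81) = 5041/4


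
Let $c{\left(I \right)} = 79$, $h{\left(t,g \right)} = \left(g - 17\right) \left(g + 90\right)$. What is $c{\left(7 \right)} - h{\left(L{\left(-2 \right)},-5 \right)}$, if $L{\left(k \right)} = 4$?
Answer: $1949$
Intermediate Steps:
$h{\left(t,g \right)} = \left(-17 + g\right) \left(90 + g\right)$
$c{\left(7 \right)} - h{\left(L{\left(-2 \right)},-5 \right)} = 79 - \left(-1530 + \left(-5\right)^{2} + 73 \left(-5\right)\right) = 79 - \left(-1530 + 25 - 365\right) = 79 - -1870 = 79 + 1870 = 1949$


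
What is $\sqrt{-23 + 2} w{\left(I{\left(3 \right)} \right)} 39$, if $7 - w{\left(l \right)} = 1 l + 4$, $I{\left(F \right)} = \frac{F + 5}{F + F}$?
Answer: $65 i \sqrt{21} \approx 297.87 i$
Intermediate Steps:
$I{\left(F \right)} = \frac{5 + F}{2 F}$
$w{\left(l \right)} = 3 - l$ ($w{\left(l \right)} = 7 - \left(1 l + 4\right) = 7 - \left(l + 4\right) = 7 - \left(4 + l\right) = 3 - l$)
$\sqrt{-23 + 2} w{\left(I{\left(3 \right)} \right)} 39 = \sqrt{-23 + 2} \left(3 - \frac{5 + 3}{2 \cdot 3}\right) 39 = \sqrt{-21} \left(3 - \frac{1}{2} \cdot \frac{1}{3} \cdot 8\right) 39 = i \sqrt{21} \left(3 - \frac{4}{3}\right) 39 = i \sqrt{21} \cdot \frac{5}{3} \cdot 39 = \frac{5 i \sqrt{21}}{3} \cdot 39 = 65 i \sqrt{21}$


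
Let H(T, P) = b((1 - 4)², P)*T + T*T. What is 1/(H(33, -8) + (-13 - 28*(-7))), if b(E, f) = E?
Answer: 1/1569 ≈ 0.00063735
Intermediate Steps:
H(T, P) = T² + 9*T (H(T, P) = (1 - 4)²*T + T*T = (-3)²*T + T² = 9*T + T² = T² + 9*T)
1/(H(33, -8) + (-13 - 28*(-7))) = 1/(33*(9 + 33) + (-13 - 28*(-7))) = 1/(33*42 + (-13 + 196)) = 1/(1386 + 183) = 1/1569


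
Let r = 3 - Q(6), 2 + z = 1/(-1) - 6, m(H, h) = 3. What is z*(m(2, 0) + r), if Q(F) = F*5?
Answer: 216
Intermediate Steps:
Q(F) = 5*F
z = -9 (z = -2 + (1/(-1) - 6) = -2 + (-1 - 6) = -2 - 7 = -9)
r = -27 (r = 3 - 5*6 = 3 - 1*30 = 3 - 30 = -27)
z*(m(2, 0) + r) = -9*(3 - 27) = -9*(-24) = 216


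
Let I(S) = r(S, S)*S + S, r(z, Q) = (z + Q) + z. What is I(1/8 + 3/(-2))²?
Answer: 75625/4096 ≈ 18.463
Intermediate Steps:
r(z, Q) = Q + 2*z (r(z, Q) = (Q + z) + z = Q + 2*z)
I(S) = S + 3*S² (I(S) = (S + 2*S)*S + S = (3*S)*S + S = 3*S² + S = S + 3*S²)
I(1/8 + 3/(-2))² = ((1/8 + 3/(-2))*(1 + 3*(1/8 + 3/(-2))))² = ((1*(⅛) + 3*(-½))*(1 + 3*(1*(⅛) + 3*(-½))))² = ((⅛ - 3/2)*(1 + 3*(⅛ - 3/2)))² = (-11*(1 + 3*(-11/8))/8)² = (-11*(1 - 33/8)/8)² = (-11/8*(-25/8))² = (275/64)² = 75625/4096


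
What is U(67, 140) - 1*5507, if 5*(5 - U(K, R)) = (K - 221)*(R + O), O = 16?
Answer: -3486/5 ≈ -697.20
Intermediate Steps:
U(K, R) = 5 - (-221 + K)*(16 + R)/5 (U(K, R) = 5 - (K - 221)*(R + 16)/5 = 5 - (-221 + K)*(16 + R)/5)
U(67, 140) - 1*5507 = (3561/5 - 16/5*67 + (221/5)*140 - ⅕*67*140) - 1*5507 = (3561/5 - 1072/5 + 6188 - 1876) - 5507 = 24049/5 - 5507 = -3486/5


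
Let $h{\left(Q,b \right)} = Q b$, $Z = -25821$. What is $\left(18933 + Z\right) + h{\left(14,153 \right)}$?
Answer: $-4746$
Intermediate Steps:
$\left(18933 + Z\right) + h{\left(14,153 \right)} = \left(18933 - 25821\right) + 14 \cdot 153 = -6888 + 2142 = -4746$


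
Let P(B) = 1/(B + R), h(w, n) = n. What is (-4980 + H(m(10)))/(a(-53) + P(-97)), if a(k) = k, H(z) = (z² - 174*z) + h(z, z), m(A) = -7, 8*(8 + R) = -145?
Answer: 3664200/52213 ≈ 70.178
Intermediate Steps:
R = -209/8 (R = -8 + (⅛)*(-145) = -8 - 145/8 = -209/8 ≈ -26.125)
P(B) = 1/(-209/8 + B) (P(B) = 1/(B - 209/8) = 1/(-209/8 + B))
H(z) = z² - 173*z (H(z) = (z² - 174*z) + z = z² - 173*z)
(-4980 + H(m(10)))/(a(-53) + P(-97)) = (-4980 - 7*(-173 - 7))/(-53 + 8/(-209 + 8*(-97))) = (-4980 - 7*(-180))/(-53 + 8/(-209 - 776)) = (-4980 + 1260)/(-53 + 8/(-985)) = -3720/(-53 + 8*(-1/985)) = -3720/(-53 - 8/985) = -3720/(-52213/985) = -3720*(-985/52213) = 3664200/52213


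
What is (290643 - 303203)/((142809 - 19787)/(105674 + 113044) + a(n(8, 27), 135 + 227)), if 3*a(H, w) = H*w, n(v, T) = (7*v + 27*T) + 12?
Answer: -1373549040/10517262353 ≈ -0.13060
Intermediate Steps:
n(v, T) = 12 + 7*v + 27*T
a(H, w) = H*w/3 (a(H, w) = (H*w)/3 = H*w/3)
(290643 - 303203)/((142809 - 19787)/(105674 + 113044) + a(n(8, 27), 135 + 227)) = (290643 - 303203)/((142809 - 19787)/(105674 + 113044) + (12 + 7*8 + 27*27)*(135 + 227)/3) = -12560/(123022/218718 + (1/3)*(12 + 56 + 729)*362) = -12560/(123022*(1/218718) + (1/3)*797*362) = -12560/(61511/109359 + 288514/3) = -12560/10517262353/109359 = -12560*109359/10517262353 = -1373549040/10517262353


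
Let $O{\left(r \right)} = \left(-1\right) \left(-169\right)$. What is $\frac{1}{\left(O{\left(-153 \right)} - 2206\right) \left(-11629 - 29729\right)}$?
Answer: $\frac{1}{84246246} \approx 1.187 \cdot 10^{-8}$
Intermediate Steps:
$O{\left(r \right)} = 169$
$\frac{1}{\left(O{\left(-153 \right)} - 2206\right) \left(-11629 - 29729\right)} = \frac{1}{\left(169 - 2206\right) \left(-11629 - 29729\right)} = \frac{1}{\left(-2037\right) \left(-41358\right)} = \frac{1}{84246246}$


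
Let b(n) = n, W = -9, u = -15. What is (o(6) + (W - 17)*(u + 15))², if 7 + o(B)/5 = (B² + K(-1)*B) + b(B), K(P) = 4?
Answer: 87025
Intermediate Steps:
o(B) = -35 + 5*B² + 25*B (o(B) = -35 + 5*((B² + 4*B) + B) = -35 + 5*(B² + 5*B) = -35 + (5*B² + 25*B) = -35 + 5*B² + 25*B)
(o(6) + (W - 17)*(u + 15))² = ((-35 + 5*6² + 25*6) + (-9 - 17)*(-15 + 15))² = ((-35 + 5*36 + 150) - 26*0)² = ((-35 + 180 + 150) + 0)² = (295 + 0)² = 295² = 87025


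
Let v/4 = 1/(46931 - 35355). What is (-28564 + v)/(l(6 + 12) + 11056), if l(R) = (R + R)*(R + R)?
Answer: -82664215/35746688 ≈ -2.3125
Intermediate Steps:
l(R) = 4*R**2 (l(R) = (2*R)*(2*R) = 4*R**2)
v = 1/2894 (v = 4/(46931 - 35355) = 4/11576 = 4*(1/11576) = 1/2894 ≈ 0.00034554)
(-28564 + v)/(l(6 + 12) + 11056) = (-28564 + 1/2894)/(4*(6 + 12)**2 + 11056) = -82664215/(2894*(4*18**2 + 11056)) = -82664215/(2894*(4*324 + 11056)) = -82664215/(2894*(1296 + 11056)) = -82664215/2894/12352 = -82664215/2894*1/12352 = -82664215/35746688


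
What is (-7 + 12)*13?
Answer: 65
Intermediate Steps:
(-7 + 12)*13 = 5*13 = 65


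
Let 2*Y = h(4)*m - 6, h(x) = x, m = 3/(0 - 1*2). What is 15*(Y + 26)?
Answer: 300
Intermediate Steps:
m = -3/2 (m = 3/(0 - 2) = 3/(-2) = 3*(-1/2) = -3/2 ≈ -1.5000)
Y = -6 (Y = (4*(-3/2) - 6)/2 = (-6 - 6)/2 = (1/2)*(-12) = -6)
15*(Y + 26) = 15*(-6 + 26) = 15*20 = 300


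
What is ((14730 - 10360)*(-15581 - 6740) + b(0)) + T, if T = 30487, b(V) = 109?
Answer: -97512174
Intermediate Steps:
((14730 - 10360)*(-15581 - 6740) + b(0)) + T = ((14730 - 10360)*(-15581 - 6740) + 109) + 30487 = (4370*(-22321) + 109) + 30487 = (-97542770 + 109) + 30487 = -97542661 + 30487 = -97512174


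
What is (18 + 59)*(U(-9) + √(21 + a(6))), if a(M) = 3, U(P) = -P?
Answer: 693 + 154*√6 ≈ 1070.2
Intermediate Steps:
(18 + 59)*(U(-9) + √(21 + a(6))) = (18 + 59)*(-1*(-9) + √(21 + 3)) = 77*(9 + √24) = 77*(9 + 2*√6) = 693 + 154*√6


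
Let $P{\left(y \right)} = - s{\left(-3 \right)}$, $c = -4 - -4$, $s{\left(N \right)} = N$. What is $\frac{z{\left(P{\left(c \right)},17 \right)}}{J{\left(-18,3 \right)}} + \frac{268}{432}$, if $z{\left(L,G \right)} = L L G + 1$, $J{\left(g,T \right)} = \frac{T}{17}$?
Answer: $\frac{94315}{108} \approx 873.29$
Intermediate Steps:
$c = 0$ ($c = -4 + 4 = 0$)
$J{\left(g,T \right)} = \frac{T}{17}$ ($J{\left(g,T \right)} = T \frac{1}{17} = \frac{T}{17}$)
$P{\left(y \right)} = 3$ ($P{\left(y \right)} = \left(-1\right) \left(-3\right) = 3$)
$z{\left(L,G \right)} = 1 + G L^{2}$ ($z{\left(L,G \right)} = L^{2} G + 1 = G L^{2} + 1 = 1 + G L^{2}$)
$\frac{z{\left(P{\left(c \right)},17 \right)}}{J{\left(-18,3 \right)}} + \frac{268}{432} = \frac{1 + 17 \cdot 3^{2}}{\frac{1}{17} \cdot 3} + \frac{268}{432} = \frac{1 + 17 \cdot 9}{\frac{3}{17}} + 268 \cdot \frac{1}{432} = \left(1 + 153\right) \frac{17}{3} + \frac{67}{108} = 154 \cdot \frac{17}{3} + \frac{67}{108} = \frac{2618}{3} + \frac{67}{108} = \frac{94315}{108}$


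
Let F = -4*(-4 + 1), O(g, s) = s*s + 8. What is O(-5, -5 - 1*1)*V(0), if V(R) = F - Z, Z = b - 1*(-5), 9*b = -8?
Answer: 3124/9 ≈ 347.11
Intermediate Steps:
b = -8/9 (b = (⅑)*(-8) = -8/9 ≈ -0.88889)
O(g, s) = 8 + s² (O(g, s) = s² + 8 = 8 + s²)
F = 12 (F = -4*(-3) = 12)
Z = 37/9 (Z = -8/9 - 1*(-5) = -8/9 + 5 = 37/9 ≈ 4.1111)
V(R) = 71/9 (V(R) = 12 - 1*37/9 = 12 - 37/9 = 71/9)
O(-5, -5 - 1*1)*V(0) = (8 + (-5 - 1*1)²)*(71/9) = (8 + (-5 - 1)²)*(71/9) = (8 + (-6)²)*(71/9) = (8 + 36)*(71/9) = 44*(71/9) = 3124/9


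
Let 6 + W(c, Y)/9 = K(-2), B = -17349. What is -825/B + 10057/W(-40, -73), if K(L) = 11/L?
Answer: -116262337/1197081 ≈ -97.122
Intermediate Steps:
W(c, Y) = -207/2 (W(c, Y) = -54 + 9*(11/(-2)) = -54 + 9*(11*(-½)) = -54 + 9*(-11/2) = -54 - 99/2 = -207/2)
-825/B + 10057/W(-40, -73) = -825/(-17349) + 10057/(-207/2) = -825*(-1/17349) + 10057*(-2/207) = 275/5783 - 20114/207 = -116262337/1197081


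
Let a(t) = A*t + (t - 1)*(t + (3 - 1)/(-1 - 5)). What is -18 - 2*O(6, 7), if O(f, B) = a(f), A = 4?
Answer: -368/3 ≈ -122.67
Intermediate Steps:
a(t) = 4*t + (-1 + t)*(-⅓ + t) (a(t) = 4*t + (t - 1)*(t + (3 - 1)/(-1 - 5)) = 4*t + (-1 + t)*(t + 2/(-6)) = 4*t + (-1 + t)*(t + 2*(-⅙)) = 4*t + (-1 + t)*(t - ⅓) = 4*t + (-1 + t)*(-⅓ + t))
O(f, B) = ⅓ + f² + 8*f/3
-18 - 2*O(6, 7) = -18 - 2*(⅓ + 6² + (8/3)*6) = -18 - 2*(⅓ + 36 + 16) = -18 - 2*157/3 = -18 - 314/3 = -368/3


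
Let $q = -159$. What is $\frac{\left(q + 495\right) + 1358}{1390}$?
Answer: $\frac{847}{695} \approx 1.2187$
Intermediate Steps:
$\frac{\left(q + 495\right) + 1358}{1390} = \frac{\left(-159 + 495\right) + 1358}{1390} = \left(336 + 1358\right) \frac{1}{1390} = 1694 \cdot \frac{1}{1390} = \frac{847}{695}$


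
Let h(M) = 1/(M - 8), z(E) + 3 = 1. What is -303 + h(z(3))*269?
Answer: -3299/10 ≈ -329.90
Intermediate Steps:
z(E) = -2 (z(E) = -3 + 1 = -2)
h(M) = 1/(-8 + M)
-303 + h(z(3))*269 = -303 + 269/(-8 - 2) = -303 + 269/(-10) = -303 - ⅒*269 = -303 - 269/10 = -3299/10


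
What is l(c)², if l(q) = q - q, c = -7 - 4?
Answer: 0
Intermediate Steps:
c = -11
l(q) = 0
l(c)² = 0² = 0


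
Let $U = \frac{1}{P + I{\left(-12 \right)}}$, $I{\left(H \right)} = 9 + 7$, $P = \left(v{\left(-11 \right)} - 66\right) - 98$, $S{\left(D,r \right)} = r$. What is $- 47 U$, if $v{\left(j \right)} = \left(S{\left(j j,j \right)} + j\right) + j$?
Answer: $\frac{47}{181} \approx 0.25967$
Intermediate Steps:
$v{\left(j \right)} = 3 j$ ($v{\left(j \right)} = \left(j + j\right) + j = 2 j + j = 3 j$)
$P = -197$ ($P = \left(3 \left(-11\right) - 66\right) - 98 = \left(-33 - 66\right) - 98 = -99 - 98 = -197$)
$I{\left(H \right)} = 16$
$U = - \frac{1}{181}$ ($U = \frac{1}{-197 + 16} = \frac{1}{-181} = - \frac{1}{181} \approx -0.0055249$)
$- 47 U = \left(-47\right) \left(- \frac{1}{181}\right) = \frac{47}{181}$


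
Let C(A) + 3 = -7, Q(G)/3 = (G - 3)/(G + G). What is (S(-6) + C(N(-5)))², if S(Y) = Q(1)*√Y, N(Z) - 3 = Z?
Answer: 46 + 60*I*√6 ≈ 46.0 + 146.97*I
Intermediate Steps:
N(Z) = 3 + Z
Q(G) = 3*(-3 + G)/(2*G) (Q(G) = 3*((G - 3)/(G + G)) = 3*((-3 + G)/((2*G))) = 3*((-3 + G)*(1/(2*G))) = 3*((-3 + G)/(2*G)) = 3*(-3 + G)/(2*G))
C(A) = -10 (C(A) = -3 - 7 = -10)
S(Y) = -3*√Y (S(Y) = ((3/2)*(-3 + 1)/1)*√Y = ((3/2)*1*(-2))*√Y = -3*√Y)
(S(-6) + C(N(-5)))² = (-3*I*√6 - 10)² = (-10 - 3*I*√6)²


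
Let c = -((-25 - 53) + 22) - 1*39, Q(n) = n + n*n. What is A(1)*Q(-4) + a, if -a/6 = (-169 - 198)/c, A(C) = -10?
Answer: 162/17 ≈ 9.5294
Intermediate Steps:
Q(n) = n + n²
c = 17 (c = -(-78 + 22) - 39 = -1*(-56) - 39 = 56 - 39 = 17)
a = 2202/17 (a = -6*(-169 - 198)/17 = -(-2202)/17 = -6*(-367/17) = 2202/17 ≈ 129.53)
A(1)*Q(-4) + a = -(-40)*(1 - 4) + 2202/17 = -(-40)*(-3) + 2202/17 = -10*12 + 2202/17 = -120 + 2202/17 = 162/17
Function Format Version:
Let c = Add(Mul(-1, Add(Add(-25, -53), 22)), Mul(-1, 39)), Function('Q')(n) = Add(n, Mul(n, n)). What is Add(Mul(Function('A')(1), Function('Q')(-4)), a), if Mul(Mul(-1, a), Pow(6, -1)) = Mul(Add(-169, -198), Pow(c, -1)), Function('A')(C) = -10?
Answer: Rational(162, 17) ≈ 9.5294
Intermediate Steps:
Function('Q')(n) = Add(n, Pow(n, 2))
c = 17 (c = Add(Mul(-1, Add(-78, 22)), -39) = Add(Mul(-1, -56), -39) = Add(56, -39) = 17)
a = Rational(2202, 17) (a = Mul(-6, Mul(Add(-169, -198), Pow(17, -1))) = Mul(-6, Mul(-367, Rational(1, 17))) = Mul(-6, Rational(-367, 17)) = Rational(2202, 17) ≈ 129.53)
Add(Mul(Function('A')(1), Function('Q')(-4)), a) = Add(Mul(-10, Mul(-4, Add(1, -4))), Rational(2202, 17)) = Add(Mul(-10, Mul(-4, -3)), Rational(2202, 17)) = Add(Mul(-10, 12), Rational(2202, 17)) = Add(-120, Rational(2202, 17)) = Rational(162, 17)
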